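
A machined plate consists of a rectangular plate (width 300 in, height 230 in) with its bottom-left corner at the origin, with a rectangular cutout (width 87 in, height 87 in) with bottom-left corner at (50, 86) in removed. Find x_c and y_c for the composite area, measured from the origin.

plate: A = 300 × 230 = 69000.00, centroid at (150.00, 115.00).
hole: A = −(87 × 87) = -7569.00, centroid at (93.50, 129.50).
ΣA = 61431.00 in², ΣAx_c = 9642298.50 in³, ΣAy_c = 6954814.50 in³.
x_c = 9642298.50/61431.00 = 156.96 in; y_c = 6954814.50/61431.00 = 113.21 in.

x_c = 156.96 in, y_c = 113.21 in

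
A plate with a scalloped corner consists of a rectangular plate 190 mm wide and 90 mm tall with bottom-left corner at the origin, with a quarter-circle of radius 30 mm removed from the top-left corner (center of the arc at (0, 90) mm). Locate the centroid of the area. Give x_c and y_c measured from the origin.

x_c = 98.55 mm, y_c = 43.61 mm

plate: A = 190 × 90 = 17100.00, centroid at (95.00, 45.00).
removed quarter-circle: A = −¼π·30² = -706.86, centroid at (12.73, 77.27).
ΣA = 16393.14 mm², ΣAx_c = 1615500.00 mm³, ΣAy_c = 714882.75 mm³.
x_c = 1615500.00/16393.14 = 98.55 mm; y_c = 714882.75/16393.14 = 43.61 mm.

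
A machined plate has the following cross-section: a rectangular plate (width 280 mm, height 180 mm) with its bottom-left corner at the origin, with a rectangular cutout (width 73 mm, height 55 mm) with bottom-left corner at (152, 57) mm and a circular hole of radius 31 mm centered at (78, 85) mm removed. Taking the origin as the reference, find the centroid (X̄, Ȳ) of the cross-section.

X̄ = 139.83 mm, Ȳ = 90.86 mm

plate: A = 280 × 180 = 50400.00, centroid at (140.00, 90.00).
hole 1: A = −(73 × 55) = -4015.00, centroid at (188.50, 84.50).
hole 2: A = −π·31² = -3019.07, centroid at (78.00, 85.00).
ΣA = 43365.93 mm², ΣAX̄ = 6063685.00 mm³, ΣAȲ = 3940111.50 mm³.
X̄ = 6063685.00/43365.93 = 139.83 mm; Ȳ = 3940111.50/43365.93 = 90.86 mm.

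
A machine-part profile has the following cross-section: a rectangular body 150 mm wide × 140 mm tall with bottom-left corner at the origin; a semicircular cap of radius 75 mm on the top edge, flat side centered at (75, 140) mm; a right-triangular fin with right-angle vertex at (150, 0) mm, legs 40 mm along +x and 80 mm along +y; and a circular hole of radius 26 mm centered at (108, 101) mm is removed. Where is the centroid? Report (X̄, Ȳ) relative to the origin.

X̄ = 77.43 mm, Ȳ = 96.08 mm

rectangular body: A = 150 × 140 = 21000.00, centroid at (75.00, 70.00).
semicircular top: A = ½π·75² = 8835.73, centroid at (75.00, 171.83).
triangular fin: A = ½·40·80 = 1600.00, centroid at (163.33, 26.67).
hole: A = −π·26² = -2123.72, centroid at (108.00, 101.00).
ΣA = 29312.01 mm²
ΣAX̄ = (21000.00)(75.00) + (8835.73)(75.00) + (1600.00)(163.33) + (-2123.72)(108.00) = 2269651.64 mm³
ΣAȲ = (21000.00)(70.00) + (8835.73)(171.83) + (1600.00)(26.67) + (-2123.72)(101.00) = 2816423.39 mm³
X̄ = 2269651.64 / 29312.01 = 77.43 mm
Ȳ = 2816423.39 / 29312.01 = 96.08 mm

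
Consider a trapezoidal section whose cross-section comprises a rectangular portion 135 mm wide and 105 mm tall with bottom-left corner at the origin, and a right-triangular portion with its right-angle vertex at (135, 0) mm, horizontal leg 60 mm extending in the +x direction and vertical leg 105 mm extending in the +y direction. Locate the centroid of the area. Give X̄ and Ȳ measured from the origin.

X̄ = 83.41 mm, Ȳ = 49.32 mm

rectangular portion: A = 135 × 105 = 14175.00, centroid at (67.50, 52.50).
triangular portion: A = ½·60·105 = 3150.00, centroid at (155.00, 35.00).
ΣA = 17325.00 mm², ΣAX̄ = 1445062.50 mm³, ΣAȲ = 854437.50 mm³.
X̄ = 1445062.50/17325.00 = 83.41 mm; Ȳ = 854437.50/17325.00 = 49.32 mm.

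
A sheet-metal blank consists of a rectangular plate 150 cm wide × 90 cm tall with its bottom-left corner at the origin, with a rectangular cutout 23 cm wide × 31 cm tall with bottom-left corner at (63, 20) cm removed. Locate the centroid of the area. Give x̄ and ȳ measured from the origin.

Part | A | x̄ᵢ | ȳᵢ | A·x̄ᵢ | A·ȳᵢ
plate | 13500.00 | 75.00 | 45.00 | 1012500.00 | 607500.00
hole | -713.00 | 74.50 | 35.50 | -53118.50 | -25311.50
Σ | 12787.00 |  |  | 959381.50 | 582188.50
x̄ = 959381.50 / 12787.00 = 75.03 cm
ȳ = 582188.50 / 12787.00 = 45.53 cm

x̄ = 75.03 cm, ȳ = 45.53 cm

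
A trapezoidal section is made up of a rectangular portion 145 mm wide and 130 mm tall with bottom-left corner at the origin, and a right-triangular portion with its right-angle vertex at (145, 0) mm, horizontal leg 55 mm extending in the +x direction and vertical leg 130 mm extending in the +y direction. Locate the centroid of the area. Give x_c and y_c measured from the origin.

x_c = 86.98 mm, y_c = 61.55 mm

rectangular portion: A = 145 × 130 = 18850.00, centroid at (72.50, 65.00).
triangular portion: A = ½·55·130 = 3575.00, centroid at (163.33, 43.33).
ΣA = 22425.00 mm², ΣAx_c = 1950541.67 mm³, ΣAy_c = 1380166.67 mm³.
x_c = 1950541.67/22425.00 = 86.98 mm; y_c = 1380166.67/22425.00 = 61.55 mm.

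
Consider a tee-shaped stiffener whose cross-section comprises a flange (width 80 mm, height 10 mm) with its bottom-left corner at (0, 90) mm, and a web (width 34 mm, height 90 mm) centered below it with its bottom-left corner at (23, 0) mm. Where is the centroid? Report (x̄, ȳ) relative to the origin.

x̄ = 40.00 mm, ȳ = 55.36 mm

web: A = 34 × 90 = 3060.00, centroid at (40.00, 45.00).
flange: A = 80 × 10 = 800.00, centroid at (40.00, 95.00).
ΣA = 3860.00 mm²
ΣAx̄ = (3060.00)(40.00) + (800.00)(40.00) = 154400.00 mm³
ΣAȳ = (3060.00)(45.00) + (800.00)(95.00) = 213700.00 mm³
x̄ = 154400.00 / 3860.00 = 40.00 mm
ȳ = 213700.00 / 3860.00 = 55.36 mm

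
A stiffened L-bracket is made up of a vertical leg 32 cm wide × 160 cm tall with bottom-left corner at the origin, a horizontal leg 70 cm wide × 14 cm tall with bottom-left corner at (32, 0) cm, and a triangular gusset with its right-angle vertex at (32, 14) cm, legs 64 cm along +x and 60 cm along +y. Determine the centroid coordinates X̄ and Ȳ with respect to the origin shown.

Part | A | x̄ᵢ | ȳᵢ | A·x̄ᵢ | A·ȳᵢ
vertical leg | 5120.00 | 16.00 | 80.00 | 81920.00 | 409600.00
horizontal leg | 980.00 | 67.00 | 7.00 | 65660.00 | 6860.00
gusset | 1920.00 | 53.33 | 34.00 | 102400.00 | 65280.00
Σ | 8020.00 |  |  | 249980.00 | 481740.00
X̄ = 249980.00 / 8020.00 = 31.17 cm
Ȳ = 481740.00 / 8020.00 = 60.07 cm

X̄ = 31.17 cm, Ȳ = 60.07 cm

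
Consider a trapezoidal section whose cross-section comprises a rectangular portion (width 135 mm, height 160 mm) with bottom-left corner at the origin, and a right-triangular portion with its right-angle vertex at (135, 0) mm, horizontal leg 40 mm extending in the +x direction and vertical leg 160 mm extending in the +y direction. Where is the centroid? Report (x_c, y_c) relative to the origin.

Part | A | x̄ᵢ | ȳᵢ | A·x̄ᵢ | A·ȳᵢ
rectangular portion | 21600.00 | 67.50 | 80.00 | 1458000.00 | 1728000.00
triangular portion | 3200.00 | 148.33 | 53.33 | 474666.67 | 170666.67
Σ | 24800.00 |  |  | 1932666.67 | 1898666.67
x_c = 1932666.67 / 24800.00 = 77.93 mm
y_c = 1898666.67 / 24800.00 = 76.56 mm

x_c = 77.93 mm, y_c = 76.56 mm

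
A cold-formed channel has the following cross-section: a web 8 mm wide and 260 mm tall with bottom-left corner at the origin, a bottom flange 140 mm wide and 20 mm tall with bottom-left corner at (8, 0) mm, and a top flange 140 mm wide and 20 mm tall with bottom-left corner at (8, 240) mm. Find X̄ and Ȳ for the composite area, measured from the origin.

web: A = 8 × 260 = 2080.00, centroid at (4.00, 130.00).
bottom flange: A = 140 × 20 = 2800.00, centroid at (78.00, 10.00).
top flange: A = 140 × 20 = 2800.00, centroid at (78.00, 250.00).
ΣA = 7680.00 mm², ΣAX̄ = 445120.00 mm³, ΣAȲ = 998400.00 mm³.
X̄ = 445120.00/7680.00 = 57.96 mm; Ȳ = 998400.00/7680.00 = 130.00 mm.

X̄ = 57.96 mm, Ȳ = 130.00 mm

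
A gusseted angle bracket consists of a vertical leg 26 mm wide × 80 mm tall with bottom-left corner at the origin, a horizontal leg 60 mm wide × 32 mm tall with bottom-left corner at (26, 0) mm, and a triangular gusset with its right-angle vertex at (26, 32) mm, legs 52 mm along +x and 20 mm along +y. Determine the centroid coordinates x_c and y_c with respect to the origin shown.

vertical leg: A = 26 × 80 = 2080.00, centroid at (13.00, 40.00).
horizontal leg: A = 60 × 32 = 1920.00, centroid at (56.00, 16.00).
gusset: A = ½·52·20 = 520.00, centroid at (43.33, 38.67).
ΣA = 4520.00 mm²
ΣAx_c = (2080.00)(13.00) + (1920.00)(56.00) + (520.00)(43.33) = 157093.33 mm³
ΣAy_c = (2080.00)(40.00) + (1920.00)(16.00) + (520.00)(38.67) = 134026.67 mm³
x_c = 157093.33 / 4520.00 = 34.76 mm
y_c = 134026.67 / 4520.00 = 29.65 mm

x_c = 34.76 mm, y_c = 29.65 mm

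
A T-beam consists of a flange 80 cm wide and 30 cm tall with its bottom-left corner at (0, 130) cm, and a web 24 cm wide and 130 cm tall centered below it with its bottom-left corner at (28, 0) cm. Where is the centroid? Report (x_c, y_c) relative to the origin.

web: A = 24 × 130 = 3120.00, centroid at (40.00, 65.00).
flange: A = 80 × 30 = 2400.00, centroid at (40.00, 145.00).
ΣA = 5520.00 cm², ΣAx_c = 220800.00 cm³, ΣAy_c = 550800.00 cm³.
x_c = 220800.00/5520.00 = 40.00 cm; y_c = 550800.00/5520.00 = 99.78 cm.

x_c = 40.00 cm, y_c = 99.78 cm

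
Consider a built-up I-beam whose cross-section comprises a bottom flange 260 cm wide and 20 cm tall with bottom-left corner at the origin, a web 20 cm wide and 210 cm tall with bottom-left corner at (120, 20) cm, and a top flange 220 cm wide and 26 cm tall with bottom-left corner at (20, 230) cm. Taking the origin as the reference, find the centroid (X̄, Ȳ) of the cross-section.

X̄ = 130.00 cm, Ȳ = 130.09 cm

bottom flange: A = 260 × 20 = 5200.00, centroid at (130.00, 10.00).
web: A = 20 × 210 = 4200.00, centroid at (130.00, 125.00).
top flange: A = 220 × 26 = 5720.00, centroid at (130.00, 243.00).
ΣA = 15120.00 cm², ΣAX̄ = 1965600.00 cm³, ΣAȲ = 1966960.00 cm³.
X̄ = 1965600.00/15120.00 = 130.00 cm; Ȳ = 1966960.00/15120.00 = 130.09 cm.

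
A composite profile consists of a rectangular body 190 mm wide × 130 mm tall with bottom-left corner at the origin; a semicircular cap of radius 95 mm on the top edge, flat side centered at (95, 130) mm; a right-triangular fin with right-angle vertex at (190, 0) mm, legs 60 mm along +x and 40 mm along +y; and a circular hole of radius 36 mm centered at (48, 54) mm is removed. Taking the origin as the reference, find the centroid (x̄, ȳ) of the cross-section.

x̄ = 104.15 mm, ȳ = 105.99 mm

rectangular body: A = 190 × 130 = 24700.00, centroid at (95.00, 65.00).
semicircular top: A = ½π·95² = 14176.44, centroid at (95.00, 170.32).
triangular fin: A = ½·60·40 = 1200.00, centroid at (210.00, 13.33).
hole: A = −π·36² = -4071.50, centroid at (48.00, 54.00).
ΣA = 36004.93 mm²
ΣAx̄ = (24700.00)(95.00) + (14176.44)(95.00) + (1200.00)(210.00) + (-4071.50)(48.00) = 3749829.30 mm³
ΣAȳ = (24700.00)(65.00) + (14176.44)(170.32) + (1200.00)(13.33) + (-4071.50)(54.00) = 3816158.90 mm³
x̄ = 3749829.30 / 36004.93 = 104.15 mm
ȳ = 3816158.90 / 36004.93 = 105.99 mm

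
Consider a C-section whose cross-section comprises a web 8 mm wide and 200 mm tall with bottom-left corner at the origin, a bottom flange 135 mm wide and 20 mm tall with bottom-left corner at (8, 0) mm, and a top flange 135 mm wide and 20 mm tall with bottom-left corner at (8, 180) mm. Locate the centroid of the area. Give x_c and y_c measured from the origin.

x_c = 59.16 mm, y_c = 100.00 mm

Part | A | x̄ᵢ | ȳᵢ | A·x̄ᵢ | A·ȳᵢ
web | 1600.00 | 4.00 | 100.00 | 6400.00 | 160000.00
bottom flange | 2700.00 | 75.50 | 10.00 | 203850.00 | 27000.00
top flange | 2700.00 | 75.50 | 190.00 | 203850.00 | 513000.00
Σ | 7000.00 |  |  | 414100.00 | 700000.00
x_c = 414100.00 / 7000.00 = 59.16 mm
y_c = 700000.00 / 7000.00 = 100.00 mm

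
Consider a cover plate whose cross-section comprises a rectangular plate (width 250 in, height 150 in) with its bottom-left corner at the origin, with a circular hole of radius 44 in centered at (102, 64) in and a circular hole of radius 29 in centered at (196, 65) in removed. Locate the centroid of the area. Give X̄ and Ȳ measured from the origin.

Part | A | x̄ᵢ | ȳᵢ | A·x̄ᵢ | A·ȳᵢ
plate | 37500.00 | 125.00 | 75.00 | 4687500.00 | 2812500.00
hole 1 | -6082.12 | 102.00 | 64.00 | -620376.58 | -389255.90
hole 2 | -2642.08 | 196.00 | 65.00 | -517847.57 | -171735.16
Σ | 28775.80 |  |  | 3549275.85 | 2251508.94
X̄ = 3549275.85 / 28775.80 = 123.34 in
Ȳ = 2251508.94 / 28775.80 = 78.24 in

X̄ = 123.34 in, Ȳ = 78.24 in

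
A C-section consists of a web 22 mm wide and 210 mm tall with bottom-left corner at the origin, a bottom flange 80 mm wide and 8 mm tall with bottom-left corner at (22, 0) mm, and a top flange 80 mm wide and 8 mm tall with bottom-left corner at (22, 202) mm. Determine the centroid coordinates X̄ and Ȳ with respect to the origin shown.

web: A = 22 × 210 = 4620.00, centroid at (11.00, 105.00).
bottom flange: A = 80 × 8 = 640.00, centroid at (62.00, 4.00).
top flange: A = 80 × 8 = 640.00, centroid at (62.00, 206.00).
ΣA = 5900.00 mm², ΣAX̄ = 130180.00 mm³, ΣAȲ = 619500.00 mm³.
X̄ = 130180.00/5900.00 = 22.06 mm; Ȳ = 619500.00/5900.00 = 105.00 mm.

X̄ = 22.06 mm, Ȳ = 105.00 mm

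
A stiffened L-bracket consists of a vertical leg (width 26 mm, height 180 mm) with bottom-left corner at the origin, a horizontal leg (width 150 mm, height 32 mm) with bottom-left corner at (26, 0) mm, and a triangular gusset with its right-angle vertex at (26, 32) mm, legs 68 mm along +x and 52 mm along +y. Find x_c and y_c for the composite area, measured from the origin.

Part | A | x̄ᵢ | ȳᵢ | A·x̄ᵢ | A·ȳᵢ
vertical leg | 4680.00 | 13.00 | 90.00 | 60840.00 | 421200.00
horizontal leg | 4800.00 | 101.00 | 16.00 | 484800.00 | 76800.00
gusset | 1768.00 | 48.67 | 49.33 | 86042.67 | 87221.33
Σ | 11248.00 |  |  | 631682.67 | 585221.33
x_c = 631682.67 / 11248.00 = 56.16 mm
y_c = 585221.33 / 11248.00 = 52.03 mm

x_c = 56.16 mm, y_c = 52.03 mm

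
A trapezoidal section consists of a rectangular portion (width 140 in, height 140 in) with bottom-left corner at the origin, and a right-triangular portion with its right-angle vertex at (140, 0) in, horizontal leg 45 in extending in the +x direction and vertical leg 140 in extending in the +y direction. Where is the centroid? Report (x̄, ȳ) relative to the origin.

rectangular portion: A = 140 × 140 = 19600.00, centroid at (70.00, 70.00).
triangular portion: A = ½·45·140 = 3150.00, centroid at (155.00, 46.67).
ΣA = 22750.00 in²
ΣAx̄ = (19600.00)(70.00) + (3150.00)(155.00) = 1860250.00 in³
ΣAȳ = (19600.00)(70.00) + (3150.00)(46.67) = 1519000.00 in³
x̄ = 1860250.00 / 22750.00 = 81.77 in
ȳ = 1519000.00 / 22750.00 = 66.77 in

x̄ = 81.77 in, ȳ = 66.77 in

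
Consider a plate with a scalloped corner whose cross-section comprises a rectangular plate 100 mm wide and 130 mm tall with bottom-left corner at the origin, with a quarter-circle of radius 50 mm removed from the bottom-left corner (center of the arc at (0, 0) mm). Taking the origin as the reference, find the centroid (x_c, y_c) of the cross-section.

plate: A = 100 × 130 = 13000.00, centroid at (50.00, 65.00).
removed quarter-circle: A = −¼π·50² = -1963.50, centroid at (21.22, 21.22).
ΣA = 11036.50 mm²
ΣAx_c = (13000.00)(50.00) + (-1963.50)(21.22) = 608333.33 mm³
ΣAy_c = (13000.00)(65.00) + (-1963.50)(21.22) = 803333.33 mm³
x_c = 608333.33 / 11036.50 = 55.12 mm
y_c = 803333.33 / 11036.50 = 72.79 mm

x_c = 55.12 mm, y_c = 72.79 mm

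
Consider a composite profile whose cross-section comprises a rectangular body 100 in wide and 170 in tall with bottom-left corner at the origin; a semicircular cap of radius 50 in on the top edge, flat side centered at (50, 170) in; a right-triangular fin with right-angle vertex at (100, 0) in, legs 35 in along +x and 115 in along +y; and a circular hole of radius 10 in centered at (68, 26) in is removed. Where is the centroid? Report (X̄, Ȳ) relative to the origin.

Part | A | x̄ᵢ | ȳᵢ | A·x̄ᵢ | A·ȳᵢ
rectangular body | 17000.00 | 50.00 | 85.00 | 850000.00 | 1445000.00
semicircular top | 3926.99 | 50.00 | 191.22 | 196349.54 | 750921.77
triangular fin | 2012.50 | 111.67 | 38.33 | 224729.17 | 77145.83
hole | -314.16 | 68.00 | 26.00 | -21362.83 | -8168.14
Σ | 22625.33 |  |  | 1249715.88 | 2264899.46
X̄ = 1249715.88 / 22625.33 = 55.24 in
Ȳ = 2264899.46 / 22625.33 = 100.10 in

X̄ = 55.24 in, Ȳ = 100.10 in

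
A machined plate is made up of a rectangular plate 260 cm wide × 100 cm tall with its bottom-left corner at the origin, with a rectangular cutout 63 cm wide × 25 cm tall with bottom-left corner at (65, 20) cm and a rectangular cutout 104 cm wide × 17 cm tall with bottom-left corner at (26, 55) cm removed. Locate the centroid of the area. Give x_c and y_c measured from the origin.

x_c = 136.39 cm, y_c = 50.16 cm

plate: A = 260 × 100 = 26000.00, centroid at (130.00, 50.00).
hole 1: A = −(63 × 25) = -1575.00, centroid at (96.50, 32.50).
hole 2: A = −(104 × 17) = -1768.00, centroid at (78.00, 63.50).
ΣA = 22657.00 cm², ΣAx_c = 3090108.50 cm³, ΣAy_c = 1136544.50 cm³.
x_c = 3090108.50/22657.00 = 136.39 cm; y_c = 1136544.50/22657.00 = 50.16 cm.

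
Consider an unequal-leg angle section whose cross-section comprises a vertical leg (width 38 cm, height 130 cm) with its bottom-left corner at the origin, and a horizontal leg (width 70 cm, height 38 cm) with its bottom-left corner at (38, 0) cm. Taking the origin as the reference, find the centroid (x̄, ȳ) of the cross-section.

x̄ = 37.90 cm, ȳ = 48.90 cm

Part | A | x̄ᵢ | ȳᵢ | A·x̄ᵢ | A·ȳᵢ
vertical leg | 4940.00 | 19.00 | 65.00 | 93860.00 | 321100.00
horizontal leg | 2660.00 | 73.00 | 19.00 | 194180.00 | 50540.00
Σ | 7600.00 |  |  | 288040.00 | 371640.00
x̄ = 288040.00 / 7600.00 = 37.90 cm
ȳ = 371640.00 / 7600.00 = 48.90 cm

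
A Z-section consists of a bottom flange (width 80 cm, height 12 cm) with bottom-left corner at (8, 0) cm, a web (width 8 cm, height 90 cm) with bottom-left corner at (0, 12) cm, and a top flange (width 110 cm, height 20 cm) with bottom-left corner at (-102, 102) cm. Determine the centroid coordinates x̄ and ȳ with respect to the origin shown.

x̄ = -14.03 cm, ȳ = 75.57 cm

bottom flange: A = 80 × 12 = 960.00, centroid at (48.00, 6.00).
web: A = 8 × 90 = 720.00, centroid at (4.00, 57.00).
top flange: A = 110 × 20 = 2200.00, centroid at (-47.00, 112.00).
ΣA = 3880.00 cm², ΣAx̄ = -54440.00 cm³, ΣAȳ = 293200.00 cm³.
x̄ = -54440.00/3880.00 = -14.03 cm; ȳ = 293200.00/3880.00 = 75.57 cm.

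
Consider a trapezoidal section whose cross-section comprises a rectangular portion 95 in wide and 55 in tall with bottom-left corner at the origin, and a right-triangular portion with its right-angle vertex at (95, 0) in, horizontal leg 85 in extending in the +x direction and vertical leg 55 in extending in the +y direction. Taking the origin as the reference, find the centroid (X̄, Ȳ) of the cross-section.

rectangular portion: A = 95 × 55 = 5225.00, centroid at (47.50, 27.50).
triangular portion: A = ½·85·55 = 2337.50, centroid at (123.33, 18.33).
ΣA = 7562.50 in²
ΣAX̄ = (5225.00)(47.50) + (2337.50)(123.33) = 536479.17 in³
ΣAȲ = (5225.00)(27.50) + (2337.50)(18.33) = 186541.67 in³
X̄ = 536479.17 / 7562.50 = 70.94 in
Ȳ = 186541.67 / 7562.50 = 24.67 in

X̄ = 70.94 in, Ȳ = 24.67 in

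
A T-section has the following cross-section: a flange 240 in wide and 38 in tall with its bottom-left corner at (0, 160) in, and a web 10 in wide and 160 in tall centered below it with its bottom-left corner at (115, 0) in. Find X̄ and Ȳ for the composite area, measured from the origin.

X̄ = 120.00 in, Ȳ = 164.22 in

web: A = 10 × 160 = 1600.00, centroid at (120.00, 80.00).
flange: A = 240 × 38 = 9120.00, centroid at (120.00, 179.00).
ΣA = 10720.00 in²
ΣAX̄ = (1600.00)(120.00) + (9120.00)(120.00) = 1286400.00 in³
ΣAȲ = (1600.00)(80.00) + (9120.00)(179.00) = 1760480.00 in³
X̄ = 1286400.00 / 10720.00 = 120.00 in
Ȳ = 1760480.00 / 10720.00 = 164.22 in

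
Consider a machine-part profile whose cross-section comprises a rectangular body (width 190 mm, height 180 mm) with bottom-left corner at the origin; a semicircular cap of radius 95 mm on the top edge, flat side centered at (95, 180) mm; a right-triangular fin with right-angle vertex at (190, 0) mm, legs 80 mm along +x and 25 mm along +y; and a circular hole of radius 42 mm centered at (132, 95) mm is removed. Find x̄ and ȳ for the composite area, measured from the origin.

x̄ = 93.10 mm, ȳ = 129.65 mm

Part | A | x̄ᵢ | ȳᵢ | A·x̄ᵢ | A·ȳᵢ
rectangular body | 34200.00 | 95.00 | 90.00 | 3249000.00 | 3078000.00
semicircular top | 14176.44 | 95.00 | 220.32 | 1346761.50 | 3123341.97
triangular fin | 1000.00 | 216.67 | 8.33 | 216666.67 | 8333.33
hole | -5541.77 | 132.00 | 95.00 | -731513.57 | -526468.10
Σ | 43834.67 |  |  | 4080914.60 | 5683207.20
x̄ = 4080914.60 / 43834.67 = 93.10 mm
ȳ = 5683207.20 / 43834.67 = 129.65 mm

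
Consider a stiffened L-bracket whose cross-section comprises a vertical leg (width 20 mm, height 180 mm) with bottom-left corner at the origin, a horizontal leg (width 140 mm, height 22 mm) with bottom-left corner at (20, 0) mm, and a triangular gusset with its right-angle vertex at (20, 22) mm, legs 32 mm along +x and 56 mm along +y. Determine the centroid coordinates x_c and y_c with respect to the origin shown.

x_c = 44.97 mm, y_c = 52.05 mm

vertical leg: A = 20 × 180 = 3600.00, centroid at (10.00, 90.00).
horizontal leg: A = 140 × 22 = 3080.00, centroid at (90.00, 11.00).
gusset: A = ½·32·56 = 896.00, centroid at (30.67, 40.67).
ΣA = 7576.00 mm²
ΣAx_c = (3600.00)(10.00) + (3080.00)(90.00) + (896.00)(30.67) = 340677.33 mm³
ΣAy_c = (3600.00)(90.00) + (3080.00)(11.00) + (896.00)(40.67) = 394317.33 mm³
x_c = 340677.33 / 7576.00 = 44.97 mm
y_c = 394317.33 / 7576.00 = 52.05 mm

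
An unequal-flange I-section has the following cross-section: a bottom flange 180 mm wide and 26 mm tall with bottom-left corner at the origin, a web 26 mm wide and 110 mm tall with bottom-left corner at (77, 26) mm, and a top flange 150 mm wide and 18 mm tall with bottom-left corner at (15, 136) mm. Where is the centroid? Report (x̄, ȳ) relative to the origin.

x̄ = 90.00 mm, ȳ = 66.80 mm

bottom flange: A = 180 × 26 = 4680.00, centroid at (90.00, 13.00).
web: A = 26 × 110 = 2860.00, centroid at (90.00, 81.00).
top flange: A = 150 × 18 = 2700.00, centroid at (90.00, 145.00).
ΣA = 10240.00 mm², ΣAx̄ = 921600.00 mm³, ΣAȳ = 684000.00 mm³.
x̄ = 921600.00/10240.00 = 90.00 mm; ȳ = 684000.00/10240.00 = 66.80 mm.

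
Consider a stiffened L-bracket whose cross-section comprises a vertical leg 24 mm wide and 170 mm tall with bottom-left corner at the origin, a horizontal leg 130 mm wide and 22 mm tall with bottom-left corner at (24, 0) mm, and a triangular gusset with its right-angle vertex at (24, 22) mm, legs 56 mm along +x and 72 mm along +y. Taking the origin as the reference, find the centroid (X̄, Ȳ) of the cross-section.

X̄ = 43.49 mm, Ȳ = 52.59 mm

vertical leg: A = 24 × 170 = 4080.00, centroid at (12.00, 85.00).
horizontal leg: A = 130 × 22 = 2860.00, centroid at (89.00, 11.00).
gusset: A = ½·56·72 = 2016.00, centroid at (42.67, 46.00).
ΣA = 8956.00 mm²
ΣAX̄ = (4080.00)(12.00) + (2860.00)(89.00) + (2016.00)(42.67) = 389516.00 mm³
ΣAȲ = (4080.00)(85.00) + (2860.00)(11.00) + (2016.00)(46.00) = 470996.00 mm³
X̄ = 389516.00 / 8956.00 = 43.49 mm
Ȳ = 470996.00 / 8956.00 = 52.59 mm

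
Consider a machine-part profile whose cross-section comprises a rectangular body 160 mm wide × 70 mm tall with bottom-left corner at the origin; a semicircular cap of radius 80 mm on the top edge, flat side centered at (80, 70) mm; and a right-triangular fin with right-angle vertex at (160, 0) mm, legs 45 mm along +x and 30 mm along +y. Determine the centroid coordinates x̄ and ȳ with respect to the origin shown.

x̄ = 82.92 mm, ȳ = 65.84 mm

rectangular body: A = 160 × 70 = 11200.00, centroid at (80.00, 35.00).
semicircular top: A = ½π·80² = 10053.10, centroid at (80.00, 103.95).
triangular fin: A = ½·45·30 = 675.00, centroid at (175.00, 10.00).
ΣA = 21928.10 mm²
ΣAx̄ = (11200.00)(80.00) + (10053.10)(80.00) + (675.00)(175.00) = 1818372.72 mm³
ΣAȳ = (11200.00)(35.00) + (10053.10)(103.95) + (675.00)(10.00) = 1443800.09 mm³
x̄ = 1818372.72 / 21928.10 = 82.92 mm
ȳ = 1443800.09 / 21928.10 = 65.84 mm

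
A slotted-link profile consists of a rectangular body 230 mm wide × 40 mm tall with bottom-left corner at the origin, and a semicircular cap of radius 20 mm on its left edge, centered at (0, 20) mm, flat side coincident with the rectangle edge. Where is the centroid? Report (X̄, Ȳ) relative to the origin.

X̄ = 107.11 mm, Ȳ = 20.00 mm

rectangular body: A = 230 × 40 = 9200.00, centroid at (115.00, 20.00).
semicircular end: A = ½π·20² = 628.32, centroid at (-8.49, 20.00).
ΣA = 9828.32 mm², ΣAX̄ = 1052666.67 mm³, ΣAȲ = 196566.37 mm³.
X̄ = 1052666.67/9828.32 = 107.11 mm; Ȳ = 196566.37/9828.32 = 20.00 mm.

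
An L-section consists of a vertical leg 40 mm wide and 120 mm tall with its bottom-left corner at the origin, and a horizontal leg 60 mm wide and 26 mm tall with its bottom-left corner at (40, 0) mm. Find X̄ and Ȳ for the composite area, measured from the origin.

X̄ = 32.26 mm, Ȳ = 48.47 mm

Part | A | x̄ᵢ | ȳᵢ | A·x̄ᵢ | A·ȳᵢ
vertical leg | 4800.00 | 20.00 | 60.00 | 96000.00 | 288000.00
horizontal leg | 1560.00 | 70.00 | 13.00 | 109200.00 | 20280.00
Σ | 6360.00 |  |  | 205200.00 | 308280.00
X̄ = 205200.00 / 6360.00 = 32.26 mm
Ȳ = 308280.00 / 6360.00 = 48.47 mm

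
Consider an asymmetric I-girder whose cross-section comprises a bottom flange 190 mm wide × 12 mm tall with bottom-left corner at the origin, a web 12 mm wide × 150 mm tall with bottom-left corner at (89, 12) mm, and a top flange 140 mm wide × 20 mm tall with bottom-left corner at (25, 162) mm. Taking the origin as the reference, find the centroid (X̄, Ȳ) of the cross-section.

Part | A | x̄ᵢ | ȳᵢ | A·x̄ᵢ | A·ȳᵢ
bottom flange | 2280.00 | 95.00 | 6.00 | 216600.00 | 13680.00
web | 1800.00 | 95.00 | 87.00 | 171000.00 | 156600.00
top flange | 2800.00 | 95.00 | 172.00 | 266000.00 | 481600.00
Σ | 6880.00 |  |  | 653600.00 | 651880.00
X̄ = 653600.00 / 6880.00 = 95.00 mm
Ȳ = 651880.00 / 6880.00 = 94.75 mm

X̄ = 95.00 mm, Ȳ = 94.75 mm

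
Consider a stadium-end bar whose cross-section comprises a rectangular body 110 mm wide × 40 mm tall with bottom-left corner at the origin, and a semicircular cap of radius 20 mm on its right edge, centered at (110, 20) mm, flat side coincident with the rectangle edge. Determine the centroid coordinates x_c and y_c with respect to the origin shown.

x_c = 62.93 mm, y_c = 20.00 mm

Part | A | x̄ᵢ | ȳᵢ | A·x̄ᵢ | A·ȳᵢ
rectangular body | 4400.00 | 55.00 | 20.00 | 242000.00 | 88000.00
semicircular end | 628.32 | 118.49 | 20.00 | 74448.37 | 12566.37
Σ | 5028.32 |  |  | 316448.37 | 100566.37
x_c = 316448.37 / 5028.32 = 62.93 mm
y_c = 100566.37 / 5028.32 = 20.00 mm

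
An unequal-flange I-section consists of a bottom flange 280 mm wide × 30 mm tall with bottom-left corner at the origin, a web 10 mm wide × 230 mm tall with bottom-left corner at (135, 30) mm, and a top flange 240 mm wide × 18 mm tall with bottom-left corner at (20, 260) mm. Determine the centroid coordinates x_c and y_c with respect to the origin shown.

x_c = 140.00 mm, y_c = 107.96 mm

Part | A | x̄ᵢ | ȳᵢ | A·x̄ᵢ | A·ȳᵢ
bottom flange | 8400.00 | 140.00 | 15.00 | 1176000.00 | 126000.00
web | 2300.00 | 140.00 | 145.00 | 322000.00 | 333500.00
top flange | 4320.00 | 140.00 | 269.00 | 604800.00 | 1162080.00
Σ | 15020.00 |  |  | 2102800.00 | 1621580.00
x_c = 2102800.00 / 15020.00 = 140.00 mm
y_c = 1621580.00 / 15020.00 = 107.96 mm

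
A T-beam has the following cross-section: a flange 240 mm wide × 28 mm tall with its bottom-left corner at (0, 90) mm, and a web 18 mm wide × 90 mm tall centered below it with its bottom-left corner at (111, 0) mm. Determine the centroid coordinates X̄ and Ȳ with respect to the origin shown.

X̄ = 120.00 mm, Ȳ = 92.54 mm

Part | A | x̄ᵢ | ȳᵢ | A·x̄ᵢ | A·ȳᵢ
web | 1620.00 | 120.00 | 45.00 | 194400.00 | 72900.00
flange | 6720.00 | 120.00 | 104.00 | 806400.00 | 698880.00
Σ | 8340.00 |  |  | 1000800.00 | 771780.00
X̄ = 1000800.00 / 8340.00 = 120.00 mm
Ȳ = 771780.00 / 8340.00 = 92.54 mm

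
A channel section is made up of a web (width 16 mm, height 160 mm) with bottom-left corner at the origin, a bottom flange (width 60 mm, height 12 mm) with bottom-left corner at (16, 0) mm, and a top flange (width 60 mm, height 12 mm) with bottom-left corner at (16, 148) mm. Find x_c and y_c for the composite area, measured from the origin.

web: A = 16 × 160 = 2560.00, centroid at (8.00, 80.00).
bottom flange: A = 60 × 12 = 720.00, centroid at (46.00, 6.00).
top flange: A = 60 × 12 = 720.00, centroid at (46.00, 154.00).
ΣA = 4000.00 mm², ΣAx_c = 86720.00 mm³, ΣAy_c = 320000.00 mm³.
x_c = 86720.00/4000.00 = 21.68 mm; y_c = 320000.00/4000.00 = 80.00 mm.

x_c = 21.68 mm, y_c = 80.00 mm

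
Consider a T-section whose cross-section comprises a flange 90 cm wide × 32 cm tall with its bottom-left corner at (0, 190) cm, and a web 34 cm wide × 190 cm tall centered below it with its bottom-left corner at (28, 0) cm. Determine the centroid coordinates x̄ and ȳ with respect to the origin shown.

Part | A | x̄ᵢ | ȳᵢ | A·x̄ᵢ | A·ȳᵢ
web | 6460.00 | 45.00 | 95.00 | 290700.00 | 613700.00
flange | 2880.00 | 45.00 | 206.00 | 129600.00 | 593280.00
Σ | 9340.00 |  |  | 420300.00 | 1206980.00
x̄ = 420300.00 / 9340.00 = 45.00 cm
ȳ = 1206980.00 / 9340.00 = 129.23 cm

x̄ = 45.00 cm, ȳ = 129.23 cm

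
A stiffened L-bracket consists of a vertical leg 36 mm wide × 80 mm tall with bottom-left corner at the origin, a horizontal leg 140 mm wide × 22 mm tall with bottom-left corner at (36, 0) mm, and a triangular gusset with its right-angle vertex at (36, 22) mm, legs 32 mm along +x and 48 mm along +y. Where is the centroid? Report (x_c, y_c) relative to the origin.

Part | A | x̄ᵢ | ȳᵢ | A·x̄ᵢ | A·ȳᵢ
vertical leg | 2880.00 | 18.00 | 40.00 | 51840.00 | 115200.00
horizontal leg | 3080.00 | 106.00 | 11.00 | 326480.00 | 33880.00
gusset | 768.00 | 46.67 | 38.00 | 35840.00 | 29184.00
Σ | 6728.00 |  |  | 414160.00 | 178264.00
x_c = 414160.00 / 6728.00 = 61.56 mm
y_c = 178264.00 / 6728.00 = 26.50 mm

x_c = 61.56 mm, y_c = 26.50 mm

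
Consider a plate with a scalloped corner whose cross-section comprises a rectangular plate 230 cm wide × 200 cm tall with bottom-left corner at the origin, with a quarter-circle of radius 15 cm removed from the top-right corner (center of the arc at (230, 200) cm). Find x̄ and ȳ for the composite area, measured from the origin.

x̄ = 114.58 cm, ȳ = 99.64 cm

plate: A = 230 × 200 = 46000.00, centroid at (115.00, 100.00).
removed quarter-circle: A = −¼π·15² = -176.71, centroid at (223.63, 193.63).
ΣA = 45823.29 cm²
ΣAx̄ = (46000.00)(115.00) + (-176.71)(223.63) = 5250480.65 cm³
ΣAȳ = (46000.00)(100.00) + (-176.71)(193.63) = 4565782.08 cm³
x̄ = 5250480.65 / 45823.29 = 114.58 cm
ȳ = 4565782.08 / 45823.29 = 99.64 cm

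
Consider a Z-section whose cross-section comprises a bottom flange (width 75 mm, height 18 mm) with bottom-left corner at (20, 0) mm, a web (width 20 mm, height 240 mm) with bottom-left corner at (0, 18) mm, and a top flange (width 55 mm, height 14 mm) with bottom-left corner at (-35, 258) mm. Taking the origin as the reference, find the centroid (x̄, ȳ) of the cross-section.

x̄ = 17.32 mm, ȳ = 126.97 mm

bottom flange: A = 75 × 18 = 1350.00, centroid at (57.50, 9.00).
web: A = 20 × 240 = 4800.00, centroid at (10.00, 138.00).
top flange: A = 55 × 14 = 770.00, centroid at (-7.50, 265.00).
ΣA = 6920.00 mm², ΣAx̄ = 119850.00 mm³, ΣAȳ = 878600.00 mm³.
x̄ = 119850.00/6920.00 = 17.32 mm; ȳ = 878600.00/6920.00 = 126.97 mm.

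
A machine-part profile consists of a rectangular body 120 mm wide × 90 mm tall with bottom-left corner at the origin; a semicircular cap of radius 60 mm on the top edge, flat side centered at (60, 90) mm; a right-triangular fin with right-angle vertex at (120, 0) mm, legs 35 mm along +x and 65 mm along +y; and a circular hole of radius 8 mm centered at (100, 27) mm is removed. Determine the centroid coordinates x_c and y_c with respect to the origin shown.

Part | A | x̄ᵢ | ȳᵢ | A·x̄ᵢ | A·ȳᵢ
rectangular body | 10800.00 | 60.00 | 45.00 | 648000.00 | 486000.00
semicircular top | 5654.87 | 60.00 | 115.46 | 339292.01 | 652938.01
triangular fin | 1137.50 | 131.67 | 21.67 | 149770.83 | 24645.83
hole | -201.06 | 100.00 | 27.00 | -20106.19 | -5428.67
Σ | 17391.30 |  |  | 1116956.65 | 1158155.17
x_c = 1116956.65 / 17391.30 = 64.23 mm
y_c = 1158155.17 / 17391.30 = 66.59 mm

x_c = 64.23 mm, y_c = 66.59 mm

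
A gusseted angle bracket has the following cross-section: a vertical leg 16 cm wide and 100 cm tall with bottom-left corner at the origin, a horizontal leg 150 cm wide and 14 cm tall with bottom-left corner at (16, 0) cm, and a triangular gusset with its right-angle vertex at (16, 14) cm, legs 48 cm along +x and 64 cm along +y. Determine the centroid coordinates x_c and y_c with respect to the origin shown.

vertical leg: A = 16 × 100 = 1600.00, centroid at (8.00, 50.00).
horizontal leg: A = 150 × 14 = 2100.00, centroid at (91.00, 7.00).
gusset: A = ½·48·64 = 1536.00, centroid at (32.00, 35.33).
ΣA = 5236.00 cm², ΣAx_c = 253052.00 cm³, ΣAy_c = 148972.00 cm³.
x_c = 253052.00/5236.00 = 48.33 cm; y_c = 148972.00/5236.00 = 28.45 cm.

x_c = 48.33 cm, y_c = 28.45 cm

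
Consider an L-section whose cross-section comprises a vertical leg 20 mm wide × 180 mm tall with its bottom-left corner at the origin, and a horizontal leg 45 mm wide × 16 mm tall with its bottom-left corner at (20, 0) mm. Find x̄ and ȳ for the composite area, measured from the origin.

x̄ = 15.42 mm, ȳ = 76.33 mm

Part | A | x̄ᵢ | ȳᵢ | A·x̄ᵢ | A·ȳᵢ
vertical leg | 3600.00 | 10.00 | 90.00 | 36000.00 | 324000.00
horizontal leg | 720.00 | 42.50 | 8.00 | 30600.00 | 5760.00
Σ | 4320.00 |  |  | 66600.00 | 329760.00
x̄ = 66600.00 / 4320.00 = 15.42 mm
ȳ = 329760.00 / 4320.00 = 76.33 mm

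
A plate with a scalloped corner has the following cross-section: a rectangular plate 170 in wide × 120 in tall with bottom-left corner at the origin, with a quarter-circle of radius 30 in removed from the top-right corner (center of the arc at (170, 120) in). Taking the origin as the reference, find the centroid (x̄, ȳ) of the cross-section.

x̄ = 82.41 in, ȳ = 58.30 in

Part | A | x̄ᵢ | ȳᵢ | A·x̄ᵢ | A·ȳᵢ
plate | 20400.00 | 85.00 | 60.00 | 1734000.00 | 1224000.00
removed quarter-circle | -706.86 | 157.27 | 107.27 | -111165.92 | -75823.00
Σ | 19693.14 |  |  | 1622834.08 | 1148177.00
x̄ = 1622834.08 / 19693.14 = 82.41 in
ȳ = 1148177.00 / 19693.14 = 58.30 in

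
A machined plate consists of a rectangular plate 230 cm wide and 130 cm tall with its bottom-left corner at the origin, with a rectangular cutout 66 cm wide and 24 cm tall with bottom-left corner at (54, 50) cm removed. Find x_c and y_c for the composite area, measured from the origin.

Part | A | x̄ᵢ | ȳᵢ | A·x̄ᵢ | A·ȳᵢ
plate | 29900.00 | 115.00 | 65.00 | 3438500.00 | 1943500.00
hole | -1584.00 | 87.00 | 62.00 | -137808.00 | -98208.00
Σ | 28316.00 |  |  | 3300692.00 | 1845292.00
x_c = 3300692.00 / 28316.00 = 116.57 cm
y_c = 1845292.00 / 28316.00 = 65.17 cm

x_c = 116.57 cm, y_c = 65.17 cm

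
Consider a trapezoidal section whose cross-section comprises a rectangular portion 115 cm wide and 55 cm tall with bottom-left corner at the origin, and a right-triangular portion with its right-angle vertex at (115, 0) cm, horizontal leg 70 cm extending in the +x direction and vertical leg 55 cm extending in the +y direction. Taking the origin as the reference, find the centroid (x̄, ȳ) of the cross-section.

rectangular portion: A = 115 × 55 = 6325.00, centroid at (57.50, 27.50).
triangular portion: A = ½·70·55 = 1925.00, centroid at (138.33, 18.33).
ΣA = 8250.00 cm², ΣAx̄ = 629979.17 cm³, ΣAȳ = 209229.17 cm³.
x̄ = 629979.17/8250.00 = 76.36 cm; ȳ = 209229.17/8250.00 = 25.36 cm.

x̄ = 76.36 cm, ȳ = 25.36 cm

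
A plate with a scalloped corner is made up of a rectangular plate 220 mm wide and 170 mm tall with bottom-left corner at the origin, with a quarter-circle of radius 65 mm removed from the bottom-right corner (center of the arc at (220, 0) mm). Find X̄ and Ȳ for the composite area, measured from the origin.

X̄ = 101.98 mm, Ȳ = 90.59 mm

Part | A | x̄ᵢ | ȳᵢ | A·x̄ᵢ | A·ȳᵢ
plate | 37400.00 | 110.00 | 85.00 | 4114000.00 | 3179000.00
removed quarter-circle | -3318.31 | 192.41 | 27.59 | -638485.93 | -91541.67
Σ | 34081.69 |  |  | 3475514.07 | 3087458.33
X̄ = 3475514.07 / 34081.69 = 101.98 mm
Ȳ = 3087458.33 / 34081.69 = 90.59 mm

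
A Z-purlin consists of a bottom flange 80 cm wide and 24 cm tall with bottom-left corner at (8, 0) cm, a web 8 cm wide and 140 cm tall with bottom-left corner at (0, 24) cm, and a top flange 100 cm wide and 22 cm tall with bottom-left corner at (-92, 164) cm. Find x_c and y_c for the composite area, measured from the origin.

bottom flange: A = 80 × 24 = 1920.00, centroid at (48.00, 12.00).
web: A = 8 × 140 = 1120.00, centroid at (4.00, 94.00).
top flange: A = 100 × 22 = 2200.00, centroid at (-42.00, 175.00).
ΣA = 5240.00 cm², ΣAx_c = 4240.00 cm³, ΣAy_c = 513320.00 cm³.
x_c = 4240.00/5240.00 = 0.81 cm; y_c = 513320.00/5240.00 = 97.96 cm.

x_c = 0.81 cm, y_c = 97.96 cm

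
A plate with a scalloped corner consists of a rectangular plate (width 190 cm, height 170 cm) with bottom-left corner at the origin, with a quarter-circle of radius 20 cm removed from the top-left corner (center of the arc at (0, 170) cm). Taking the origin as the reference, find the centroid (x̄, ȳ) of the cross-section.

x̄ = 95.85 cm, ȳ = 84.25 cm

Part | A | x̄ᵢ | ȳᵢ | A·x̄ᵢ | A·ȳᵢ
plate | 32300.00 | 95.00 | 85.00 | 3068500.00 | 2745500.00
removed quarter-circle | -314.16 | 8.49 | 161.51 | -2666.67 | -50740.41
Σ | 31985.84 |  |  | 3065833.33 | 2694759.59
x̄ = 3065833.33 / 31985.84 = 95.85 cm
ȳ = 2694759.59 / 31985.84 = 84.25 cm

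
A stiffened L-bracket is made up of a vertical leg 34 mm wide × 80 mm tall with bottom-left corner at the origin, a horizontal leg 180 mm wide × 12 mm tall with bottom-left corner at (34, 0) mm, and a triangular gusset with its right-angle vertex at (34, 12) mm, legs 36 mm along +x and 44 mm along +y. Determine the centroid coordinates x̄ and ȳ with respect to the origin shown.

vertical leg: A = 34 × 80 = 2720.00, centroid at (17.00, 40.00).
horizontal leg: A = 180 × 12 = 2160.00, centroid at (124.00, 6.00).
gusset: A = ½·36·44 = 792.00, centroid at (46.00, 26.67).
ΣA = 5672.00 mm²
ΣAx̄ = (2720.00)(17.00) + (2160.00)(124.00) + (792.00)(46.00) = 350512.00 mm³
ΣAȳ = (2720.00)(40.00) + (2160.00)(6.00) + (792.00)(26.67) = 142880.00 mm³
x̄ = 350512.00 / 5672.00 = 61.80 mm
ȳ = 142880.00 / 5672.00 = 25.19 mm

x̄ = 61.80 mm, ȳ = 25.19 mm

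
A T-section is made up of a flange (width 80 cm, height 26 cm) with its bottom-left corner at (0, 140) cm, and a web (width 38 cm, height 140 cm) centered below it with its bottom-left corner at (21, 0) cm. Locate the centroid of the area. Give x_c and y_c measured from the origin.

web: A = 38 × 140 = 5320.00, centroid at (40.00, 70.00).
flange: A = 80 × 26 = 2080.00, centroid at (40.00, 153.00).
ΣA = 7400.00 cm², ΣAx_c = 296000.00 cm³, ΣAy_c = 690640.00 cm³.
x_c = 296000.00/7400.00 = 40.00 cm; y_c = 690640.00/7400.00 = 93.33 cm.

x_c = 40.00 cm, y_c = 93.33 cm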